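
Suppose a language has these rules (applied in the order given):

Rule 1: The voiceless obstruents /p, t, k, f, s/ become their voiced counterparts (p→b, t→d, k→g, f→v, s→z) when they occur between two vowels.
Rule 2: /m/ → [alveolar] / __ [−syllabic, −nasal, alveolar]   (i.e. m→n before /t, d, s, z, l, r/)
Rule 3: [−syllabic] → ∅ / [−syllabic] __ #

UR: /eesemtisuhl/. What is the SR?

eezentizuh

Rule 1 (intervocalic voicing): /s/ is a voiceless obstruent between vowels /e/ and /e/, so it voices to [z]. /s/ is a voiceless obstruent between vowels /i/ and /u/, so it voices to [z]. /eesemtisuhl/ → eezemtizuhl.
Rule 2 (nasal place assimilation): /m/ precedes the alveolar consonant /t/, so it assimilates in place to [n]. /eezemtizuhl/ → eezentizuhl.
Rule 3 (final cluster simplification): /l/ is the second consonant of a word-final cluster /hl/, so it deletes. /eezentizuhl/ → eezentizuh.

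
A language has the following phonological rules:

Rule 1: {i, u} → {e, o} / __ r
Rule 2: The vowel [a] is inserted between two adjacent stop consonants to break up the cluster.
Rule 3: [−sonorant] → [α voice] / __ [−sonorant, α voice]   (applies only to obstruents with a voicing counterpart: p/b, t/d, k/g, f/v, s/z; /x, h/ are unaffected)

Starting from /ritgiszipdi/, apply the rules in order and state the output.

ritagizzipadi

Rule 1 (pre-rhotic lowering): no segment meets the environment; /ritgiszipdi/ is unchanged.
Rule 2 (stop-cluster a-epenthesis): /t/ and /g/ form a stop–stop cluster, so [a] is inserted between them. /p/ and /d/ form a stop–stop cluster, so [a] is inserted between them. /ritgiszipdi/ → ritagiszipadi.
Rule 3 (regressive voicing assimilation): /s/ precedes the voiced obstruent /z/, so it voices to [z] by assimilation. /ritagiszipadi/ → ritagizzipadi.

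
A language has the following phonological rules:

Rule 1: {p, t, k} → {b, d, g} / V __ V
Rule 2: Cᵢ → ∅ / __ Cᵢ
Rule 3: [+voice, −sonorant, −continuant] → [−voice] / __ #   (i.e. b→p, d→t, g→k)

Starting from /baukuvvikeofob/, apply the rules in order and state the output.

Rule 1 (intervocalic voicing): /k/ is a voiceless stop between vowels /u/ and /u/, so it voices to [g]. /k/ is a voiceless stop between vowels /i/ and /e/, so it voices to [g]. /baukuvvikeofob/ → bauguvvigeofob.
Rule 2 (degemination): /vv/ is a geminate; the first /v/ deletes. /bauguvvigeofob/ → bauguvigeofob.
Rule 3 (final devoicing): /b/ is a voiced stop in word-final position, so it devoices to [p]. /bauguvigeofob/ → bauguvigeofop.

bauguvigeofop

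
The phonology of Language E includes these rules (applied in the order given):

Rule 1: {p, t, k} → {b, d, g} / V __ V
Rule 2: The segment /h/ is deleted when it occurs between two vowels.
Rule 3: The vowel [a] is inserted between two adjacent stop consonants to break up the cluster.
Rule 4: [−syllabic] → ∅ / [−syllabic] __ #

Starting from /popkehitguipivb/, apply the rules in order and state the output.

popakeitaguibiv

Rule 1 (intervocalic voicing): /p/ is a voiceless stop between vowels /i/ and /i/, so it voices to [b]. /popkehitguipivb/ → popkehitguibivb.
Rule 2 (intervocalic h-deletion): /h/ occurs between vowels /e/ and /i/, so it deletes. /popkehitguibivb/ → popkeitguibivb.
Rule 3 (stop-cluster a-epenthesis): /p/ and /k/ form a stop–stop cluster, so [a] is inserted between them. /t/ and /g/ form a stop–stop cluster, so [a] is inserted between them. /popkeitguibivb/ → popakeitaguibivb.
Rule 4 (final cluster simplification): /b/ is the second consonant of a word-final cluster /vb/, so it deletes. /popakeitaguibivb/ → popakeitaguibiv.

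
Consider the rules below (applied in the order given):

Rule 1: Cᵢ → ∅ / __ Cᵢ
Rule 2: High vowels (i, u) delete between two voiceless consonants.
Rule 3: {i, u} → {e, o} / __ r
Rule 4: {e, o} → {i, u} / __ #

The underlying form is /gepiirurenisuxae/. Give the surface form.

gepierorenisxai

Rule 1 (degemination): no segment meets the environment; /gepiirurenisuxae/ is unchanged.
Rule 2 (high vowel syncope): /u/ is a high vowel flanked by voiceless consonants /s/ and /x/, so it deletes. /gepiirurenisuxae/ → gepiirurenisxae.
Rule 3 (pre-rhotic lowering): /i/ is a high vowel immediately before /r/, so it lowers to [e]. /u/ is a high vowel immediately before /r/, so it lowers to [o]. /gepiirurenisxae/ → gepierorenisxae.
Rule 4 (final vowel raising): /e/ is a mid vowel in word-final position, so it raises to [i]. /gepierorenisxae/ → gepierorenisxai.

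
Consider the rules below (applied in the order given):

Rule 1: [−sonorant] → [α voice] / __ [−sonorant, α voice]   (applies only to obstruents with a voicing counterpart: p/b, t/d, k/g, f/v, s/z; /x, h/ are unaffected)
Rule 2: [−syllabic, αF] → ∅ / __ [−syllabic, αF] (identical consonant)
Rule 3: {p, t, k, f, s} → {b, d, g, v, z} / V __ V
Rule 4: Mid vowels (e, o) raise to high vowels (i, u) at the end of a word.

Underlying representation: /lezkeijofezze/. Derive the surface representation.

Rule 1 (regressive voicing assimilation): /z/ precedes the voiceless obstruent /k/, so it devoices to [s] by assimilation. /lezkeijofezze/ → leskeijofezze.
Rule 2 (degemination): /zz/ is a geminate; the first /z/ deletes. /leskeijofezze/ → leskeijofeze.
Rule 3 (intervocalic voicing): /f/ is a voiceless obstruent between vowels /o/ and /e/, so it voices to [v]. /leskeijofeze/ → leskeijoveze.
Rule 4 (final vowel raising): /e/ is a mid vowel in word-final position, so it raises to [i]. /leskeijoveze/ → leskeijovezi.

leskeijovezi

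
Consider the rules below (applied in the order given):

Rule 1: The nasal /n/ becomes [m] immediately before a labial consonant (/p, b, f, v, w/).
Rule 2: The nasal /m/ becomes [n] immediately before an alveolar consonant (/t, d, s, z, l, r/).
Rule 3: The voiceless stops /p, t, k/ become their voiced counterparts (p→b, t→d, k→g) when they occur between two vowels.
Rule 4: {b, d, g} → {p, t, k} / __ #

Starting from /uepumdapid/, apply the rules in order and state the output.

uebundabit

Rule 1 (nasal place assimilation): no segment meets the environment; /uepumdapid/ is unchanged.
Rule 2 (nasal place assimilation): /m/ precedes the alveolar consonant /d/, so it assimilates in place to [n]. /uepumdapid/ → uepundapid.
Rule 3 (intervocalic voicing): /p/ is a voiceless stop between vowels /e/ and /u/, so it voices to [b]. /p/ is a voiceless stop between vowels /a/ and /i/, so it voices to [b]. /uepundapid/ → uebundabid.
Rule 4 (final devoicing): /d/ is a voiced stop in word-final position, so it devoices to [t]. /uebundabid/ → uebundabit.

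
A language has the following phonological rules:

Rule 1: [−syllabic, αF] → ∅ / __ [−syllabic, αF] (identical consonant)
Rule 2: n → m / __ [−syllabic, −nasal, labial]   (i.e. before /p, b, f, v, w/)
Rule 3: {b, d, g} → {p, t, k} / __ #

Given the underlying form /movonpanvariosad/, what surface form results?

movompamvariosat

Rule 1 (degemination): no segment meets the environment; /movonpanvariosad/ is unchanged.
Rule 2 (nasal place assimilation): /n/ precedes the labial consonant /p/, so it assimilates in place to [m]. /n/ precedes the labial consonant /v/, so it assimilates in place to [m]. /movonpanvariosad/ → movompamvariosad.
Rule 3 (final devoicing): /d/ is a voiced stop in word-final position, so it devoices to [t]. /movompamvariosad/ → movompamvariosat.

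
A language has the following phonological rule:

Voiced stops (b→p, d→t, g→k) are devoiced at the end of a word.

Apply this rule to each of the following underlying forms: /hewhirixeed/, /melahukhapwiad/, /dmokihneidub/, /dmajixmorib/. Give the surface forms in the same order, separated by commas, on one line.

/hewhirixeed/: /d/ is a voiced stop in word-final position, so it devoices to [t]. → [hewhirixeet].
/melahukhapwiad/: /d/ is a voiced stop in word-final position, so it devoices to [t]. → [melahukhapwiat].
/dmokihneidub/: /b/ is a voiced stop in word-final position, so it devoices to [p]. → [dmokihneidup].
/dmajixmorib/: /b/ is a voiced stop in word-final position, so it devoices to [p]. → [dmajixmorip].

hewhirixeet, melahukhapwiat, dmokihneidup, dmajixmorip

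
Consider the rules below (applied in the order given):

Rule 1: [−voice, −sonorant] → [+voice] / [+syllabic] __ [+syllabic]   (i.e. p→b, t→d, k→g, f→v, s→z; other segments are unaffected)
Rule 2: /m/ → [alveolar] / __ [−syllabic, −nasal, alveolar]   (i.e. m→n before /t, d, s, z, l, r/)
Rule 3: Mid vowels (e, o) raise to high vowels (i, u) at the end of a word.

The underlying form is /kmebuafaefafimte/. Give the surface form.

Rule 1 (intervocalic voicing): /f/ is a voiceless obstruent between vowels /a/ and /a/, so it voices to [v]. /f/ is a voiceless obstruent between vowels /e/ and /a/, so it voices to [v]. /f/ is a voiceless obstruent between vowels /a/ and /i/, so it voices to [v]. /kmebuafaefafimte/ → kmebuavaevavimte.
Rule 2 (nasal place assimilation): /m/ precedes the alveolar consonant /t/, so it assimilates in place to [n]. /kmebuavaevavimte/ → kmebuavaevavinte.
Rule 3 (final vowel raising): /e/ is a mid vowel in word-final position, so it raises to [i]. /kmebuavaevavinte/ → kmebuavaevavinti.

kmebuavaevavinti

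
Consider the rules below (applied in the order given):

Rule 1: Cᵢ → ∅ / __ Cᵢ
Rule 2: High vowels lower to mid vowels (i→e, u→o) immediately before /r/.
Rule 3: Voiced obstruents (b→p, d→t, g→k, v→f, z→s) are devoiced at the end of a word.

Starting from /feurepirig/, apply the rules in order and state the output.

feoreperik

Rule 1 (degemination): no segment meets the environment; /feurepirig/ is unchanged.
Rule 2 (pre-rhotic lowering): /u/ is a high vowel immediately before /r/, so it lowers to [o]. /i/ is a high vowel immediately before /r/, so it lowers to [e]. /feurepirig/ → feoreperig.
Rule 3 (final devoicing): /g/ is a voiced obstruent in word-final position, so it devoices to [k]. /feoreperig/ → feoreperik.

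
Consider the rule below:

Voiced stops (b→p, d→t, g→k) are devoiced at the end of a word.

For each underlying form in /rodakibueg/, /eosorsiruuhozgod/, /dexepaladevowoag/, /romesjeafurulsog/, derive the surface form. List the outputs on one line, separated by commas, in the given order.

/rodakibueg/: /g/ is a voiced stop in word-final position, so it devoices to [k]. → [rodakibuek].
/eosorsiruuhozgod/: /d/ is a voiced stop in word-final position, so it devoices to [t]. → [eosorsiruuhozgot].
/dexepaladevowoag/: /g/ is a voiced stop in word-final position, so it devoices to [k]. → [dexepaladevowoak].
/romesjeafurulsog/: /g/ is a voiced stop in word-final position, so it devoices to [k]. → [romesjeafurulsok].

rodakibuek, eosorsiruuhozgot, dexepaladevowoak, romesjeafurulsok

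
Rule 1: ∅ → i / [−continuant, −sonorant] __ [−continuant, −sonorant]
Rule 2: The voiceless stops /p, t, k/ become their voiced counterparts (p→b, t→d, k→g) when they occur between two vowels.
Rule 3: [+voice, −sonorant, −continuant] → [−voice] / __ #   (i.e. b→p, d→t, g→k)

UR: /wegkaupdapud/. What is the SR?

Rule 1 (stop-cluster i-epenthesis): /g/ and /k/ form a stop–stop cluster, so [i] is inserted between them. /p/ and /d/ form a stop–stop cluster, so [i] is inserted between them. /wegkaupdapud/ → wegikaupidapud.
Rule 2 (intervocalic voicing): /k/ is a voiceless stop between vowels /i/ and /a/, so it voices to [g]. /p/ is a voiceless stop between vowels /u/ and /i/, so it voices to [b]. /p/ is a voiceless stop between vowels /a/ and /u/, so it voices to [b]. /wegikaupidapud/ → wegigaubidabud.
Rule 3 (final devoicing): /d/ is a voiced stop in word-final position, so it devoices to [t]. /wegigaubidabud/ → wegigaubidabut.

wegigaubidabut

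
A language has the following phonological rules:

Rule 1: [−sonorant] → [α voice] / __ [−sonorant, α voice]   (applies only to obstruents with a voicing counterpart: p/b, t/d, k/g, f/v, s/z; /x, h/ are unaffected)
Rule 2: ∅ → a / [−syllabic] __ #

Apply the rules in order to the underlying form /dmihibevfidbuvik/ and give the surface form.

dmihibeffidbuvika

Rule 1 (regressive voicing assimilation): /v/ precedes the voiceless obstruent /f/, so it devoices to [f] by assimilation. /dmihibevfidbuvik/ → dmihibeffidbuvik.
Rule 2 (final a-epenthesis): the form ends in the consonant /k/, so [a] is inserted word-finally. /dmihibeffidbuvik/ → dmihibeffidbuvika.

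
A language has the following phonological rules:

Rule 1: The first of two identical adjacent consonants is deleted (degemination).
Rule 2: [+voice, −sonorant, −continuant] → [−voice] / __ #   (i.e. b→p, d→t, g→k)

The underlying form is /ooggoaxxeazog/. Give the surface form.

Rule 1 (degemination): /gg/ is a geminate; the first /g/ deletes. /xx/ is a geminate; the first /x/ deletes. /ooggoaxxeazog/ → oogoaxeazog.
Rule 2 (final devoicing): /g/ is a voiced stop in word-final position, so it devoices to [k]. /oogoaxeazog/ → oogoaxeazok.

oogoaxeazok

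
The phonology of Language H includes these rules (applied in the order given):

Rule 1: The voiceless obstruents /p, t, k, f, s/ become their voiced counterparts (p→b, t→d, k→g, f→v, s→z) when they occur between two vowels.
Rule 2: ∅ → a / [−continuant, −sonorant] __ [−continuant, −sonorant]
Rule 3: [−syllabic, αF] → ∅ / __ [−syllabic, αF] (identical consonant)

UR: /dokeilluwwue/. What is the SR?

dogeiluwue

Rule 1 (intervocalic voicing): /k/ is a voiceless obstruent between vowels /o/ and /e/, so it voices to [g]. /dokeilluwwue/ → dogeilluwwue.
Rule 2 (stop-cluster a-epenthesis): no segment meets the environment; /dogeilluwwue/ is unchanged.
Rule 3 (degemination): /ll/ is a geminate; the first /l/ deletes. /ww/ is a geminate; the first /w/ deletes. /dogeilluwwue/ → dogeiluwue.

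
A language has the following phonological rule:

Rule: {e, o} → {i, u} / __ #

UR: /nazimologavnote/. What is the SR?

/e/ is a mid vowel in word-final position, so it raises to [i].
The other instances of /o/ do not occur in the required environment and remain unchanged.
Surface form: [nazimologavnoti].

nazimologavnoti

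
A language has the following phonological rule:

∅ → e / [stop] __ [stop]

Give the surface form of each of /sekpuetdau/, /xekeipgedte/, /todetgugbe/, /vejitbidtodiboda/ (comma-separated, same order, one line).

sekepuetedau, xekeipegedete, todetegugebe, vejitebidetodiboda

/sekpuetdau/: /k/ and /p/ form a stop–stop cluster, so [e] is inserted between them. /t/ and /d/ form a stop–stop cluster, so [e] is inserted between them. → [sekepuetedau].
/xekeipgedte/: /p/ and /g/ form a stop–stop cluster, so [e] is inserted between them. /d/ and /t/ form a stop–stop cluster, so [e] is inserted between them. → [xekeipegedete].
/todetgugbe/: /t/ and /g/ form a stop–stop cluster, so [e] is inserted between them. /g/ and /b/ form a stop–stop cluster, so [e] is inserted between them. → [todetegugebe].
/vejitbidtodiboda/: /t/ and /b/ form a stop–stop cluster, so [e] is inserted between them. /d/ and /t/ form a stop–stop cluster, so [e] is inserted between them. → [vejitebidetodiboda].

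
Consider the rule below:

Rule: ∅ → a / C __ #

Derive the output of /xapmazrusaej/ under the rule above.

the form ends in the consonant /j/, so [a] is inserted word-finally.
Surface form: [xapmazrusaeja].

xapmazrusaeja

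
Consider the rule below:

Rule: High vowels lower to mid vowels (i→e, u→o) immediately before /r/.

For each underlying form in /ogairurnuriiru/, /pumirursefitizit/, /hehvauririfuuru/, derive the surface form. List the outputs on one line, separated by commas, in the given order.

ogaerornorieru, pumerorsefitizit, hehvaorerifuoru

/ogairurnuriiru/: /i/ is a high vowel immediately before /r/, so it lowers to [e]. /u/ is a high vowel immediately before /r/, so it lowers to [o]. /u/ is a high vowel immediately before /r/, so it lowers to [o]. /i/ is a high vowel immediately before /r/, so it lowers to [e]. → [ogaerornorieru].
/pumirursefitizit/: /i/ is a high vowel immediately before /r/, so it lowers to [e]. /u/ is a high vowel immediately before /r/, so it lowers to [o]. → [pumerorsefitizit].
/hehvauririfuuru/: /u/ is a high vowel immediately before /r/, so it lowers to [o]. /i/ is a high vowel immediately before /r/, so it lowers to [e]. /u/ is a high vowel immediately before /r/, so it lowers to [o]. → [hehvaorerifuoru].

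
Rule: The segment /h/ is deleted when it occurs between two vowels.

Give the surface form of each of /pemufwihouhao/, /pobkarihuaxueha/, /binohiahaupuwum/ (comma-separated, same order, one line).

pemufwiouao, pobkariuaxuea, binoiaaupuwum

/pemufwihouhao/: /h/ occurs between vowels /i/ and /o/, so it deletes. /h/ occurs between vowels /u/ and /a/, so it deletes. → [pemufwiouao].
/pobkarihuaxueha/: /h/ occurs between vowels /i/ and /u/, so it deletes. /h/ occurs between vowels /e/ and /a/, so it deletes. → [pobkariuaxuea].
/binohiahaupuwum/: /h/ occurs between vowels /o/ and /i/, so it deletes. /h/ occurs between vowels /a/ and /a/, so it deletes. → [binoiaaupuwum].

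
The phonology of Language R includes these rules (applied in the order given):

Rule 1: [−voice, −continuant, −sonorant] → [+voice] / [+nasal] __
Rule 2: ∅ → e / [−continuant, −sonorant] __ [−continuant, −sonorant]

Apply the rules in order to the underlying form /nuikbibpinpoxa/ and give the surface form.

Rule 1 (post-nasal voicing): /p/ is a voiceless stop immediately after the nasal /n/, so it voices to [b]. /nuikbibpinpoxa/ → nuikbibpinboxa.
Rule 2 (stop-cluster e-epenthesis): /k/ and /b/ form a stop–stop cluster, so [e] is inserted between them. /b/ and /p/ form a stop–stop cluster, so [e] is inserted between them. /nuikbibpinboxa/ → nuikebibepinboxa.

nuikebibepinboxa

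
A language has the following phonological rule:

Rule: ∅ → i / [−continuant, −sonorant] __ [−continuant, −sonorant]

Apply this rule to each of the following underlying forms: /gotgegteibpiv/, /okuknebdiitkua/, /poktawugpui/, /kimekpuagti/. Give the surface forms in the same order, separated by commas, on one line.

gotigegiteibipiv, okuknebidiitikua, pokitawugipui, kimekipuagiti

/gotgegteibpiv/: /t/ and /g/ form a stop–stop cluster, so [i] is inserted between them. /g/ and /t/ form a stop–stop cluster, so [i] is inserted between them. /b/ and /p/ form a stop–stop cluster, so [i] is inserted between them. → [gotigegiteibipiv].
/okuknebdiitkua/: /b/ and /d/ form a stop–stop cluster, so [i] is inserted between them. /t/ and /k/ form a stop–stop cluster, so [i] is inserted between them. → [okuknebidiitikua].
/poktawugpui/: /k/ and /t/ form a stop–stop cluster, so [i] is inserted between them. /g/ and /p/ form a stop–stop cluster, so [i] is inserted between them. → [pokitawugipui].
/kimekpuagti/: /k/ and /p/ form a stop–stop cluster, so [i] is inserted between them. /g/ and /t/ form a stop–stop cluster, so [i] is inserted between them. → [kimekipuagiti].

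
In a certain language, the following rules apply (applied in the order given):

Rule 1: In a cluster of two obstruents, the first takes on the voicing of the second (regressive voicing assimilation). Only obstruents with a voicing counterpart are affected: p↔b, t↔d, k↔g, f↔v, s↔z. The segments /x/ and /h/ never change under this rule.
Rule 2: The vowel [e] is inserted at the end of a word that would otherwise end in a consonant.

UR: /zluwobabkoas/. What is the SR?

zluwobapkoase

Rule 1 (regressive voicing assimilation): /b/ precedes the voiceless obstruent /k/, so it devoices to [p] by assimilation. /zluwobabkoas/ → zluwobapkoas.
Rule 2 (final e-epenthesis): the form ends in the consonant /s/, so [e] is inserted word-finally. /zluwobapkoas/ → zluwobapkoase.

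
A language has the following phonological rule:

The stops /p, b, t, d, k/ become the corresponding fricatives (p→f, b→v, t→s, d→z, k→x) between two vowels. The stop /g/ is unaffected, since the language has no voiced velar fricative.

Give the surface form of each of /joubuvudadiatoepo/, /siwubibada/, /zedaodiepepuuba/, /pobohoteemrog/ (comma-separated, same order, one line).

/joubuvudadiatoepo/: /b/ is a stop between vowels /u/ and /u/, so it spirantizes to the fricative [v]. /d/ is a stop between vowels /u/ and /a/, so it spirantizes to the fricative [z]. /d/ is a stop between vowels /a/ and /i/, so it spirantizes to the fricative [z]. /t/ is a stop between vowels /a/ and /o/, so it spirantizes to the fricative [s]. /p/ is a stop between vowels /e/ and /o/, so it spirantizes to the fricative [f]. → [jouvuvuzaziasoefo].
/siwubibada/: /b/ is a stop between vowels /u/ and /i/, so it spirantizes to the fricative [v]. /b/ is a stop between vowels /i/ and /a/, so it spirantizes to the fricative [v]. /d/ is a stop between vowels /a/ and /a/, so it spirantizes to the fricative [z]. → [siwuvivaza].
/zedaodiepepuuba/: /d/ is a stop between vowels /e/ and /a/, so it spirantizes to the fricative [z]. /d/ is a stop between vowels /o/ and /i/, so it spirantizes to the fricative [z]. /p/ is a stop between vowels /e/ and /e/, so it spirantizes to the fricative [f]. /p/ is a stop between vowels /e/ and /u/, so it spirantizes to the fricative [f]. /b/ is a stop between vowels /u/ and /a/, so it spirantizes to the fricative [v]. → [zezaoziefefuuva].
/pobohoteemrog/: /b/ is a stop between vowels /o/ and /o/, so it spirantizes to the fricative [v]. /t/ is a stop between vowels /o/ and /e/, so it spirantizes to the fricative [s]. → [povohoseemrog].

jouvuvuzaziasoefo, siwuvivaza, zezaoziefefuuva, povohoseemrog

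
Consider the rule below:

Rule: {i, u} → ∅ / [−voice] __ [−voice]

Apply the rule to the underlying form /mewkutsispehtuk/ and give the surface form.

mewktsspehtk

/u/ is a high vowel flanked by voiceless consonants /k/ and /t/, so it deletes.
/i/ is a high vowel flanked by voiceless consonants /s/ and /s/, so it deletes.
/u/ is a high vowel flanked by voiceless consonants /t/ and /k/, so it deletes.
Surface form: [mewktsspehtk].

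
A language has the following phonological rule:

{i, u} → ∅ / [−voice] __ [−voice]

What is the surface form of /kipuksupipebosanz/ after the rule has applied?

/i/ is a high vowel flanked by voiceless consonants /k/ and /p/, so it deletes.
/u/ is a high vowel flanked by voiceless consonants /p/ and /k/, so it deletes.
/u/ is a high vowel flanked by voiceless consonants /s/ and /p/, so it deletes.
/i/ is a high vowel flanked by voiceless consonants /p/ and /p/, so it deletes.
Surface form: [kpksppebosanz].

kpksppebosanz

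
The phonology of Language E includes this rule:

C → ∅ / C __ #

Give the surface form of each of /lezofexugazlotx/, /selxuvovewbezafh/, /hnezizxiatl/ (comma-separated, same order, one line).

lezofexugazlot, selxuvovewbezaf, hnezizxiat

/lezofexugazlotx/: /x/ is the second consonant of a word-final cluster /tx/, so it deletes. → [lezofexugazlot].
/selxuvovewbezafh/: /h/ is the second consonant of a word-final cluster /fh/, so it deletes. → [selxuvovewbezaf].
/hnezizxiatl/: /l/ is the second consonant of a word-final cluster /tl/, so it deletes. → [hnezizxiat].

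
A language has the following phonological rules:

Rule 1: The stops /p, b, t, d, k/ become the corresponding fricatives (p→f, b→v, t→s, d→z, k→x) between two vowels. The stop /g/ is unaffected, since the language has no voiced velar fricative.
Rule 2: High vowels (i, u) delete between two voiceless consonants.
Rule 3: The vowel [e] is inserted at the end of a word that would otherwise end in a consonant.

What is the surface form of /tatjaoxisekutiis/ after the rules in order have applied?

tatjaoxsexsiise

Rule 1 (intervocalic spirantization): /k/ is a stop between vowels /e/ and /u/, so it spirantizes to the fricative [x]. /t/ is a stop between vowels /u/ and /i/, so it spirantizes to the fricative [s]. /tatjaoxisekutiis/ → tatjaoxisexusiis.
Rule 2 (high vowel syncope): /i/ is a high vowel flanked by voiceless consonants /x/ and /s/, so it deletes. /u/ is a high vowel flanked by voiceless consonants /x/ and /s/, so it deletes. /tatjaoxisexusiis/ → tatjaoxsexsiis.
Rule 3 (final e-epenthesis): the form ends in the consonant /s/, so [e] is inserted word-finally. /tatjaoxsexsiis/ → tatjaoxsexsiise.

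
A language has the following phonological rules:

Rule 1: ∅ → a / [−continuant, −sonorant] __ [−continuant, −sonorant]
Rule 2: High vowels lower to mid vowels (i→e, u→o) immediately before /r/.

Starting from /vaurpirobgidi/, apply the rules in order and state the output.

vaorperobagidi

Rule 1 (stop-cluster a-epenthesis): /b/ and /g/ form a stop–stop cluster, so [a] is inserted between them. /vaurpirobgidi/ → vaurpirobagidi.
Rule 2 (pre-rhotic lowering): /u/ is a high vowel immediately before /r/, so it lowers to [o]. /i/ is a high vowel immediately before /r/, so it lowers to [e]. /vaurpirobagidi/ → vaorperobagidi.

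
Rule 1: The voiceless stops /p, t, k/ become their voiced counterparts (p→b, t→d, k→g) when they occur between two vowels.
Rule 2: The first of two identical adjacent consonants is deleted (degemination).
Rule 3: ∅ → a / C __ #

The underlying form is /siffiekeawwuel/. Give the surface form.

sifiegeawuela

Rule 1 (intervocalic voicing): /k/ is a voiceless stop between vowels /e/ and /e/, so it voices to [g]. /siffiekeawwuel/ → siffiegeawwuel.
Rule 2 (degemination): /ff/ is a geminate; the first /f/ deletes. /ww/ is a geminate; the first /w/ deletes. /siffiegeawwuel/ → sifiegeawuel.
Rule 3 (final a-epenthesis): the form ends in the consonant /l/, so [a] is inserted word-finally. /sifiegeawuel/ → sifiegeawuela.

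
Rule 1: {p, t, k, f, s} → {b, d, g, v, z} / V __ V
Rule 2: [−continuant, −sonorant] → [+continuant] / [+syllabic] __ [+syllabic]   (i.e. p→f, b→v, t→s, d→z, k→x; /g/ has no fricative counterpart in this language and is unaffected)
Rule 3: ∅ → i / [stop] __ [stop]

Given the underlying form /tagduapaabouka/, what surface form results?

tagiduavaavouga

Rule 1 (intervocalic voicing): /p/ is a voiceless obstruent between vowels /a/ and /a/, so it voices to [b]. /k/ is a voiceless obstruent between vowels /u/ and /a/, so it voices to [g]. /tagduapaabouka/ → tagduabaabouga.
Rule 2 (intervocalic spirantization): /b/ is a stop between vowels /a/ and /a/, so it spirantizes to the fricative [v]. /b/ is a stop between vowels /a/ and /o/, so it spirantizes to the fricative [v]. /tagduabaabouga/ → tagduavaavouga.
Rule 3 (stop-cluster i-epenthesis): /g/ and /d/ form a stop–stop cluster, so [i] is inserted between them. /tagduavaavouga/ → tagiduavaavouga.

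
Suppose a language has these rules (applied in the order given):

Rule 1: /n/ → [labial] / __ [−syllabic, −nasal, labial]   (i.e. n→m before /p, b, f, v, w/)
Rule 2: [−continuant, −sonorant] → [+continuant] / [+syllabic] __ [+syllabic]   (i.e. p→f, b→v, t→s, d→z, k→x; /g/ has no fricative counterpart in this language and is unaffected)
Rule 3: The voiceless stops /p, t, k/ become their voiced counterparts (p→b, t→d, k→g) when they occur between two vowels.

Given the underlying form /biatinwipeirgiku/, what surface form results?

biasimwifeirgixu

Rule 1 (nasal place assimilation): /n/ precedes the labial consonant /w/, so it assimilates in place to [m]. /biatinwipeirgiku/ → biatimwipeirgiku.
Rule 2 (intervocalic spirantization): /t/ is a stop between vowels /a/ and /i/, so it spirantizes to the fricative [s]. /p/ is a stop between vowels /i/ and /e/, so it spirantizes to the fricative [f]. /k/ is a stop between vowels /i/ and /u/, so it spirantizes to the fricative [x]. /biatimwipeirgiku/ → biasimwifeirgixu.
Rule 3 (intervocalic voicing): no segment meets the environment; /biasimwifeirgixu/ is unchanged.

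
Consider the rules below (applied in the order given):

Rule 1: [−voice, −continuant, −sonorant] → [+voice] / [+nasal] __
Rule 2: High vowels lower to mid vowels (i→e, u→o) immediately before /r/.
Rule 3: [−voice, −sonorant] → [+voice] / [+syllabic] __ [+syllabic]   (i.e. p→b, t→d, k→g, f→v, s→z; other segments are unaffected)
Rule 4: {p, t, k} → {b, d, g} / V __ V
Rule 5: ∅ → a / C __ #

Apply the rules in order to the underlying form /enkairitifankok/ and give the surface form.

Rule 1 (post-nasal voicing): /k/ is a voiceless stop immediately after the nasal /n/, so it voices to [g]. /k/ is a voiceless stop immediately after the nasal /n/, so it voices to [g]. /enkairitifankok/ → engairitifangok.
Rule 2 (pre-rhotic lowering): /i/ is a high vowel immediately before /r/, so it lowers to [e]. /engairitifangok/ → engaeritifangok.
Rule 3 (intervocalic voicing): /t/ is a voiceless obstruent between vowels /i/ and /i/, so it voices to [d]. /f/ is a voiceless obstruent between vowels /i/ and /a/, so it voices to [v]. /engaeritifangok/ → engaeridivangok.
Rule 4 (intervocalic voicing): no segment meets the environment; /engaeridivangok/ is unchanged.
Rule 5 (final a-epenthesis): the form ends in the consonant /k/, so [a] is inserted word-finally. /engaeridivangok/ → engaeridivangoka.

engaeridivangoka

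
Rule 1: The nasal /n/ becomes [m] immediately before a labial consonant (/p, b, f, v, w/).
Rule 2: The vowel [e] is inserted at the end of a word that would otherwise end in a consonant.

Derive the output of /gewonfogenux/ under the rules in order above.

gewomfogenuxe

Rule 1 (nasal place assimilation): /n/ precedes the labial consonant /f/, so it assimilates in place to [m]. /gewonfogenux/ → gewomfogenux.
Rule 2 (final e-epenthesis): the form ends in the consonant /x/, so [e] is inserted word-finally. /gewomfogenux/ → gewomfogenuxe.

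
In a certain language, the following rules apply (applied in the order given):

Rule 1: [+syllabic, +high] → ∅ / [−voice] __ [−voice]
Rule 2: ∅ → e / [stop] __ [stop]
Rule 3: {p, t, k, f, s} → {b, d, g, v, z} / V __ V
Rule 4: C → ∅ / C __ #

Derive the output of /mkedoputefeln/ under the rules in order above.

Rule 1 (high vowel syncope): /u/ is a high vowel flanked by voiceless consonants /p/ and /t/, so it deletes. /mkedoputefeln/ → mkedoptefeln.
Rule 2 (stop-cluster e-epenthesis): /p/ and /t/ form a stop–stop cluster, so [e] is inserted between them. /mkedoptefeln/ → mkedopetefeln.
Rule 3 (intervocalic voicing): /p/ is a voiceless obstruent between vowels /o/ and /e/, so it voices to [b]. /t/ is a voiceless obstruent between vowels /e/ and /e/, so it voices to [d]. /f/ is a voiceless obstruent between vowels /e/ and /e/, so it voices to [v]. /mkedopetefeln/ → mkedobedeveln.
Rule 4 (final cluster simplification): /n/ is the second consonant of a word-final cluster /ln/, so it deletes. /mkedobedeveln/ → mkedobedevel.

mkedobedevel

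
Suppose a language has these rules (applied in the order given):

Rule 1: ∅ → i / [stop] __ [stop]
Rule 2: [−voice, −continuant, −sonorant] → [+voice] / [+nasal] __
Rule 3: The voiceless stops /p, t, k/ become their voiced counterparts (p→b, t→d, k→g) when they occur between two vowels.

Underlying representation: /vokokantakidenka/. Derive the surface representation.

vogogandagidenga

Rule 1 (stop-cluster i-epenthesis): no segment meets the environment; /vokokantakidenka/ is unchanged.
Rule 2 (post-nasal voicing): /t/ is a voiceless stop immediately after the nasal /n/, so it voices to [d]. /k/ is a voiceless stop immediately after the nasal /n/, so it voices to [g]. /vokokantakidenka/ → vokokandakidenga.
Rule 3 (intervocalic voicing): /k/ is a voiceless stop between vowels /o/ and /o/, so it voices to [g]. /k/ is a voiceless stop between vowels /o/ and /a/, so it voices to [g]. /k/ is a voiceless stop between vowels /a/ and /i/, so it voices to [g]. /vokokandakidenga/ → vogogandagidenga.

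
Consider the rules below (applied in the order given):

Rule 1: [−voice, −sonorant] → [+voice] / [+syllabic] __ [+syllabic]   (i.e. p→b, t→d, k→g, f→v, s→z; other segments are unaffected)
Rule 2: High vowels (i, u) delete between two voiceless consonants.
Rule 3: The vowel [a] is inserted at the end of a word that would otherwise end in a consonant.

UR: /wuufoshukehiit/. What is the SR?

Rule 1 (intervocalic voicing): /f/ is a voiceless obstruent between vowels /u/ and /o/, so it voices to [v]. /k/ is a voiceless obstruent between vowels /u/ and /e/, so it voices to [g]. /wuufoshukehiit/ → wuuvoshugehiit.
Rule 2 (high vowel syncope): no segment meets the environment; /wuuvoshugehiit/ is unchanged.
Rule 3 (final a-epenthesis): the form ends in the consonant /t/, so [a] is inserted word-finally. /wuuvoshugehiit/ → wuuvoshugehiita.

wuuvoshugehiita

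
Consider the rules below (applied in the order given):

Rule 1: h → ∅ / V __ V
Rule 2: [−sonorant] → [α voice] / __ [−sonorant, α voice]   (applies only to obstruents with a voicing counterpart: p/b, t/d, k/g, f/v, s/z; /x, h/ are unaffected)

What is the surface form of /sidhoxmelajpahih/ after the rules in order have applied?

Rule 1 (intervocalic h-deletion): /h/ occurs between vowels /a/ and /i/, so it deletes. /sidhoxmelajpahih/ → sidhoxmelajpaih.
Rule 2 (regressive voicing assimilation): /d/ precedes the voiceless obstruent /h/, so it devoices to [t] by assimilation. /sidhoxmelajpaih/ → sithoxmelajpaih.

sithoxmelajpaih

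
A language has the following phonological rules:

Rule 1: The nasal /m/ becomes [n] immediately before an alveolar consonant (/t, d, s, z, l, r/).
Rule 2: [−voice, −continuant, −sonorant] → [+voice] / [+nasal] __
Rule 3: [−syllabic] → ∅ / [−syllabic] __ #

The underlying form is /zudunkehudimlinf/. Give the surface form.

zudungehudinlin

Rule 1 (nasal place assimilation): /m/ precedes the alveolar consonant /l/, so it assimilates in place to [n]. /zudunkehudimlinf/ → zudunkehudinlinf.
Rule 2 (post-nasal voicing): /k/ is a voiceless stop immediately after the nasal /n/, so it voices to [g]. /zudunkehudinlinf/ → zudungehudinlinf.
Rule 3 (final cluster simplification): /f/ is the second consonant of a word-final cluster /nf/, so it deletes. /zudungehudinlinf/ → zudungehudinlin.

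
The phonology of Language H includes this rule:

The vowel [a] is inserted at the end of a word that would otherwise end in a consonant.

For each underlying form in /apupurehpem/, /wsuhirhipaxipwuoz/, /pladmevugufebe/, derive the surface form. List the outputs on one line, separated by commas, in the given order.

apupurehpema, wsuhirhipaxipwuoza, pladmevugufebe

/apupurehpem/: the form ends in the consonant /m/, so [a] is inserted word-finally. → [apupurehpema].
/wsuhirhipaxipwuoz/: the form ends in the consonant /z/, so [a] is inserted word-finally. → [wsuhirhipaxipwuoza].
/pladmevugufebe/: the rule's environment is not met; surfaces unchanged as [pladmevugufebe].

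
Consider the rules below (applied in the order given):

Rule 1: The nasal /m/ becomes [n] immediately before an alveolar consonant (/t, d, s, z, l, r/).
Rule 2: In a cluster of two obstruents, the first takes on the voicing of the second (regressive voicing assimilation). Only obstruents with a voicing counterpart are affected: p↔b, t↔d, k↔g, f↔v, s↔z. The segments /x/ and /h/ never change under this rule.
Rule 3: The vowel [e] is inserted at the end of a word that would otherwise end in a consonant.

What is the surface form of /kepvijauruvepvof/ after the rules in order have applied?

kebvijauruvebvofe

Rule 1 (nasal place assimilation): no segment meets the environment; /kepvijauruvepvof/ is unchanged.
Rule 2 (regressive voicing assimilation): /p/ precedes the voiced obstruent /v/, so it voices to [b] by assimilation. /p/ precedes the voiced obstruent /v/, so it voices to [b] by assimilation. /kepvijauruvepvof/ → kebvijauruvebvof.
Rule 3 (final e-epenthesis): the form ends in the consonant /f/, so [e] is inserted word-finally. /kebvijauruvebvof/ → kebvijauruvebvofe.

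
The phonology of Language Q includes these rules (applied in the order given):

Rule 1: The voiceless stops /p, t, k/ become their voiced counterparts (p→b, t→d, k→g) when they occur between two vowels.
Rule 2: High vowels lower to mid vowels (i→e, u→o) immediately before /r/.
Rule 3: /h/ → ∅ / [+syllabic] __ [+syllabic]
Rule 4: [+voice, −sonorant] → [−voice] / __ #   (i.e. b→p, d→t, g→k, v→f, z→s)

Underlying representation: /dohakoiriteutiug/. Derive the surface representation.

doagoerideudiuk

Rule 1 (intervocalic voicing): /k/ is a voiceless stop between vowels /a/ and /o/, so it voices to [g]. /t/ is a voiceless stop between vowels /i/ and /e/, so it voices to [d]. /t/ is a voiceless stop between vowels /u/ and /i/, so it voices to [d]. /dohakoiriteutiug/ → dohagoirideudiug.
Rule 2 (pre-rhotic lowering): /i/ is a high vowel immediately before /r/, so it lowers to [e]. /dohagoirideudiug/ → dohagoerideudiug.
Rule 3 (intervocalic h-deletion): /h/ occurs between vowels /o/ and /a/, so it deletes. /dohagoerideudiug/ → doagoerideudiug.
Rule 4 (final devoicing): /g/ is a voiced obstruent in word-final position, so it devoices to [k]. /doagoerideudiug/ → doagoerideudiuk.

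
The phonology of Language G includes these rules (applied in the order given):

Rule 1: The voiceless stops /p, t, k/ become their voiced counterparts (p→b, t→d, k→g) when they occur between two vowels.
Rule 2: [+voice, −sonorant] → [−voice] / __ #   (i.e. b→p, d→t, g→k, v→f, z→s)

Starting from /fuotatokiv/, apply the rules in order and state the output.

fuodadogif

Rule 1 (intervocalic voicing): /t/ is a voiceless stop between vowels /o/ and /a/, so it voices to [d]. /t/ is a voiceless stop between vowels /a/ and /o/, so it voices to [d]. /k/ is a voiceless stop between vowels /o/ and /i/, so it voices to [g]. /fuotatokiv/ → fuodadogiv.
Rule 2 (final devoicing): /v/ is a voiced obstruent in word-final position, so it devoices to [f]. /fuodadogiv/ → fuodadogif.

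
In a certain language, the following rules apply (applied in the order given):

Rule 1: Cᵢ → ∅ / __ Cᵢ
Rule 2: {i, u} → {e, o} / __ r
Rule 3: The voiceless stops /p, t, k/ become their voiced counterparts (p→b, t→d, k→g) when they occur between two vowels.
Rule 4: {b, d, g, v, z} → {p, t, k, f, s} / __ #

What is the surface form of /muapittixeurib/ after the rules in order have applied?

Rule 1 (degemination): /tt/ is a geminate; the first /t/ deletes. /muapittixeurib/ → muapitixeurib.
Rule 2 (pre-rhotic lowering): /u/ is a high vowel immediately before /r/, so it lowers to [o]. /muapitixeurib/ → muapitixeorib.
Rule 3 (intervocalic voicing): /p/ is a voiceless stop between vowels /a/ and /i/, so it voices to [b]. /t/ is a voiceless stop between vowels /i/ and /i/, so it voices to [d]. /muapitixeorib/ → muabidixeorib.
Rule 4 (final devoicing): /b/ is a voiced obstruent in word-final position, so it devoices to [p]. /muabidixeorib/ → muabidixeorip.

muabidixeorip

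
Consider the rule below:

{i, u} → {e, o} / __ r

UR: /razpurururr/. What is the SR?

/u/ is a high vowel immediately before /r/, so it lowers to [o].
/u/ is a high vowel immediately before /r/, so it lowers to [o].
/u/ is a high vowel immediately before /r/, so it lowers to [o].
Surface form: [razporororr].

razporororr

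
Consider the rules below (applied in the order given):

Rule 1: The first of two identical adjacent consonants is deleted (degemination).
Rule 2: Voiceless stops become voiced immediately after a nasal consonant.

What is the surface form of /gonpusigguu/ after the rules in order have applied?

Rule 1 (degemination): /gg/ is a geminate; the first /g/ deletes. /gonpusigguu/ → gonpusiguu.
Rule 2 (post-nasal voicing): /p/ is a voiceless stop immediately after the nasal /n/, so it voices to [b]. /gonpusiguu/ → gonbusiguu.

gonbusiguu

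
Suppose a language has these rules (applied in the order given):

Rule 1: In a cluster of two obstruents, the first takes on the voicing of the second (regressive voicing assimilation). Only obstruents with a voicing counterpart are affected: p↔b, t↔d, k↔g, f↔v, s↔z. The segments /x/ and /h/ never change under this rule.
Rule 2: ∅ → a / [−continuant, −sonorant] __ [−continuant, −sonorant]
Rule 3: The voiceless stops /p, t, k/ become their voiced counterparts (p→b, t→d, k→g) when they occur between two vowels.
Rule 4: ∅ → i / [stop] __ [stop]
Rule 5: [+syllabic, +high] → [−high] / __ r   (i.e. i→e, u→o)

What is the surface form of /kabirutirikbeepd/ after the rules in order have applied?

kaberuderigabeebad

Rule 1 (regressive voicing assimilation): /k/ precedes the voiced obstruent /b/, so it voices to [g] by assimilation. /p/ precedes the voiced obstruent /d/, so it voices to [b] by assimilation. /kabirutirikbeepd/ → kabirutirigbeebd.
Rule 2 (stop-cluster a-epenthesis): /g/ and /b/ form a stop–stop cluster, so [a] is inserted between them. /b/ and /d/ form a stop–stop cluster, so [a] is inserted between them. /kabirutirigbeebd/ → kabirutirigabeebad.
Rule 3 (intervocalic voicing): /t/ is a voiceless stop between vowels /u/ and /i/, so it voices to [d]. /kabirutirigabeebad/ → kabirudirigabeebad.
Rule 4 (stop-cluster i-epenthesis): no segment meets the environment; /kabirudirigabeebad/ is unchanged.
Rule 5 (pre-rhotic lowering): /i/ is a high vowel immediately before /r/, so it lowers to [e]. /i/ is a high vowel immediately before /r/, so it lowers to [e]. /kabirudirigabeebad/ → kaberuderigabeebad.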